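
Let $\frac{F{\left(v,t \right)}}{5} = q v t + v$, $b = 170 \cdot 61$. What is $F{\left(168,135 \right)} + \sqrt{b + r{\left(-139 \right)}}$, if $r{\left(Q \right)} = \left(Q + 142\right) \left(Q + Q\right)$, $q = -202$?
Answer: $-22905960 + 8 \sqrt{149} \approx -2.2906 \cdot 10^{7}$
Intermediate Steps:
$r{\left(Q \right)} = 2 Q \left(142 + Q\right)$ ($r{\left(Q \right)} = \left(142 + Q\right) 2 Q = 2 Q \left(142 + Q\right)$)
$b = 10370$
$F{\left(v,t \right)} = 5 v - 1010 t v$ ($F{\left(v,t \right)} = 5 \left(- 202 v t + v\right) = 5 \left(- 202 t v + v\right) = 5 \left(v - 202 t v\right) = 5 v - 1010 t v$)
$F{\left(168,135 \right)} + \sqrt{b + r{\left(-139 \right)}} = 5 \cdot 168 \left(1 - 27270\right) + \sqrt{10370 + 2 \left(-139\right) \left(142 - 139\right)} = 5 \cdot 168 \left(1 - 27270\right) + \sqrt{10370 + 2 \left(-139\right) 3} = 5 \cdot 168 \left(-27269\right) + \sqrt{10370 - 834} = -22905960 + \sqrt{9536} = -22905960 + 8 \sqrt{149}$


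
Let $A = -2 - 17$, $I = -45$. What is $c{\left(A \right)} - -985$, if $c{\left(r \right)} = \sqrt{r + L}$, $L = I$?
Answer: $985 + 8 i \approx 985.0 + 8.0 i$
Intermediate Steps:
$L = -45$
$A = -19$ ($A = -2 - 17 = -19$)
$c{\left(r \right)} = \sqrt{-45 + r}$ ($c{\left(r \right)} = \sqrt{r - 45} = \sqrt{-45 + r}$)
$c{\left(A \right)} - -985 = \sqrt{-45 - 19} - -985 = \sqrt{-64} + 985 = 8 i + 985 = 985 + 8 i$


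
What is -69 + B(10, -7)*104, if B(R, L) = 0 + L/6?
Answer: -571/3 ≈ -190.33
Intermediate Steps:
B(R, L) = L/6 (B(R, L) = 0 + L*(⅙) = 0 + L/6 = L/6)
-69 + B(10, -7)*104 = -69 + ((⅙)*(-7))*104 = -69 - 7/6*104 = -69 - 364/3 = -571/3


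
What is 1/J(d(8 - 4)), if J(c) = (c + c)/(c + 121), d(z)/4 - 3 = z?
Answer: 149/56 ≈ 2.6607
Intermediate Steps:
d(z) = 12 + 4*z
J(c) = 2*c/(121 + c) (J(c) = (2*c)/(121 + c) = 2*c/(121 + c))
1/J(d(8 - 4)) = 1/(2*(12 + 4*(8 - 4))/(121 + (12 + 4*(8 - 4)))) = 1/(2*(12 + 4*4)/(121 + (12 + 4*4))) = 1/(2*(12 + 16)/(121 + (12 + 16))) = 1/(2*28/(121 + 28)) = 1/(2*28/149) = 1/(2*28*(1/149)) = 1/(56/149) = 149/56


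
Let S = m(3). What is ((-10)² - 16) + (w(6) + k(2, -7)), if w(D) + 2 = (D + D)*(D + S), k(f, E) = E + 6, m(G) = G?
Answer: 189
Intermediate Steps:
k(f, E) = 6 + E
S = 3
w(D) = -2 + 2*D*(3 + D) (w(D) = -2 + (D + D)*(D + 3) = -2 + (2*D)*(3 + D) = -2 + 2*D*(3 + D))
((-10)² - 16) + (w(6) + k(2, -7)) = ((-10)² - 16) + ((-2 + 2*6² + 6*6) + (6 - 7)) = (100 - 16) + ((-2 + 2*36 + 36) - 1) = 84 + ((-2 + 72 + 36) - 1) = 84 + (106 - 1) = 84 + 105 = 189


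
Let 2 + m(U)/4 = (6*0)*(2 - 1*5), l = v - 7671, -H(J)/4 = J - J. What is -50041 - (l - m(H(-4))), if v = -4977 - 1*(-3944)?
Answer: -41345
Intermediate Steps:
H(J) = 0 (H(J) = -4*(J - J) = -4*0 = 0)
v = -1033 (v = -4977 + 3944 = -1033)
l = -8704 (l = -1033 - 7671 = -8704)
m(U) = -8 (m(U) = -8 + 4*((6*0)*(2 - 1*5)) = -8 + 4*(0*(2 - 5)) = -8 + 4*(0*(-3)) = -8 + 4*0 = -8 + 0 = -8)
-50041 - (l - m(H(-4))) = -50041 - (-8704 - 1*(-8)) = -50041 - (-8704 + 8) = -50041 - 1*(-8696) = -50041 + 8696 = -41345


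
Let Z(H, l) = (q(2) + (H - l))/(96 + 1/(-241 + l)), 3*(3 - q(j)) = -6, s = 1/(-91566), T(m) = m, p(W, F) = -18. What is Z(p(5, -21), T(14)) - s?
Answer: -561186223/1995314706 ≈ -0.28125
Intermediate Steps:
s = -1/91566 ≈ -1.0921e-5
q(j) = 5 (q(j) = 3 - 1/3*(-6) = 3 + 2 = 5)
Z(H, l) = (5 + H - l)/(96 + 1/(-241 + l)) (Z(H, l) = (5 + (H - l))/(96 + 1/(-241 + l)) = (5 + H - l)/(96 + 1/(-241 + l)))
Z(p(5, -21), T(14)) - s = (-1205 - 1*14**2 - 241*(-18) + 246*14 - 18*14)/(-23135 + 96*14) - 1*(-1/91566) = (-1205 - 1*196 + 4338 + 3444 - 252)/(-23135 + 1344) + 1/91566 = (-1205 - 196 + 4338 + 3444 - 252)/(-21791) + 1/91566 = -1/21791*6129 + 1/91566 = -6129/21791 + 1/91566 = -561186223/1995314706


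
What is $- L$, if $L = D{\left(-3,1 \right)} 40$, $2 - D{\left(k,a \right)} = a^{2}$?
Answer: $-40$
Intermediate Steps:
$D{\left(k,a \right)} = 2 - a^{2}$
$L = 40$ ($L = \left(2 - 1^{2}\right) 40 = \left(2 - 1\right) 40 = 1 \cdot 40 = 40$)
$- L = \left(-1\right) 40 = -40$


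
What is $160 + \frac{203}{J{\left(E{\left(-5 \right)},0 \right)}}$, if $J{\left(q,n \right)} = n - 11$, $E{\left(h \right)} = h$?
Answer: $\frac{1557}{11} \approx 141.55$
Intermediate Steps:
$J{\left(q,n \right)} = -11 + n$
$160 + \frac{203}{J{\left(E{\left(-5 \right)},0 \right)}} = 160 + \frac{203}{-11 + 0} = 160 + \frac{203}{-11} = 160 + 203 \left(- \frac{1}{11}\right) = 160 - \frac{203}{11} = \frac{1557}{11}$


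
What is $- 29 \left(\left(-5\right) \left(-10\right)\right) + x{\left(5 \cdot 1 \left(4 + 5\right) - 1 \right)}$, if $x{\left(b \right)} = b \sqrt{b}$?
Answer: $-1450 + 88 \sqrt{11} \approx -1158.1$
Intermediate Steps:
$x{\left(b \right)} = b^{\frac{3}{2}}$
$- 29 \left(\left(-5\right) \left(-10\right)\right) + x{\left(5 \cdot 1 \left(4 + 5\right) - 1 \right)} = - 29 \left(\left(-5\right) \left(-10\right)\right) + \left(5 \cdot 1 \left(4 + 5\right) - 1\right)^{\frac{3}{2}} = \left(-29\right) 50 + \left(5 \cdot 1 \cdot 9 - 1\right)^{\frac{3}{2}} = -1450 + \left(5 \cdot 9 - 1\right)^{\frac{3}{2}} = -1450 + \left(45 - 1\right)^{\frac{3}{2}} = -1450 + 44^{\frac{3}{2}} = -1450 + 88 \sqrt{11}$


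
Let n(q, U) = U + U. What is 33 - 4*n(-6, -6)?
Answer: 81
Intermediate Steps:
n(q, U) = 2*U
33 - 4*n(-6, -6) = 33 - 8*(-6) = 33 - 4*(-12) = 33 + 48 = 81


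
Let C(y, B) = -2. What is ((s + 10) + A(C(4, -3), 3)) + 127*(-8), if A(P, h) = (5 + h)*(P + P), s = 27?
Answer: -1011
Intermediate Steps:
A(P, h) = 2*P*(5 + h) (A(P, h) = (5 + h)*(2*P) = 2*P*(5 + h))
((s + 10) + A(C(4, -3), 3)) + 127*(-8) = ((27 + 10) + 2*(-2)*(5 + 3)) + 127*(-8) = (37 + 2*(-2)*8) - 1016 = (37 - 32) - 1016 = 5 - 1016 = -1011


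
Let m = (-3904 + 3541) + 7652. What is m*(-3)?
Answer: -21867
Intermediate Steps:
m = 7289 (m = -363 + 7652 = 7289)
m*(-3) = 7289*(-3) = -21867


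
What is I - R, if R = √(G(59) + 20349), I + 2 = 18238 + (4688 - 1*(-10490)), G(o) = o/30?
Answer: 33414 - √18315870/30 ≈ 33271.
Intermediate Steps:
G(o) = o/30 (G(o) = o*(1/30) = o/30)
I = 33414 (I = -2 + (18238 + (4688 - 1*(-10490))) = -2 + (18238 + (4688 + 10490)) = -2 + (18238 + 15178) = -2 + 33416 = 33414)
R = √18315870/30 (R = √((1/30)*59 + 20349) = √(59/30 + 20349) = √(610529/30) = √18315870/30 ≈ 142.66)
I - R = 33414 - √18315870/30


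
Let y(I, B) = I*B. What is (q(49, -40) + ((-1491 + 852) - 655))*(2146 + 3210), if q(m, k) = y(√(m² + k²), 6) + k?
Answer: -7144904 + 32136*√4001 ≈ -5.1122e+6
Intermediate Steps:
y(I, B) = B*I
q(m, k) = k + 6*√(k² + m²) (q(m, k) = 6*√(m² + k²) + k = 6*√(k² + m²) + k = k + 6*√(k² + m²))
(q(49, -40) + ((-1491 + 852) - 655))*(2146 + 3210) = ((-40 + 6*√((-40)² + 49²)) + ((-1491 + 852) - 655))*(2146 + 3210) = ((-40 + 6*√(1600 + 2401)) + (-639 - 655))*5356 = ((-40 + 6*√4001) - 1294)*5356 = (-1334 + 6*√4001)*5356 = -7144904 + 32136*√4001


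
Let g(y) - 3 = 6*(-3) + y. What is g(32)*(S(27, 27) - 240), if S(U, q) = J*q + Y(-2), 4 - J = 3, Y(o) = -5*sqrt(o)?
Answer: -3621 - 85*I*sqrt(2) ≈ -3621.0 - 120.21*I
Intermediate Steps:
J = 1 (J = 4 - 1*3 = 4 - 3 = 1)
S(U, q) = q - 5*I*sqrt(2) (S(U, q) = 1*q - 5*I*sqrt(2) = q - 5*I*sqrt(2))
g(y) = -15 + y (g(y) = 3 + (6*(-3) + y) = 3 + (-18 + y) = -15 + y)
g(32)*(S(27, 27) - 240) = (-15 + 32)*((27 - 5*I*sqrt(2)) - 240) = 17*(-213 - 5*I*sqrt(2)) = -3621 - 85*I*sqrt(2)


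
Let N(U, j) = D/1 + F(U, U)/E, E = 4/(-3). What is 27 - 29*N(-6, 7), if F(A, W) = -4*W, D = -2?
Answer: 607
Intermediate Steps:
E = -4/3 (E = 4*(-1/3) = -4/3 ≈ -1.3333)
N(U, j) = -2 + 3*U (N(U, j) = -2/1 + (-4*U)/(-4/3) = -2*1 - 4*U*(-3/4) = -2 + 3*U)
27 - 29*N(-6, 7) = 27 - 29*(-2 + 3*(-6)) = 27 - 29*(-2 - 18) = 27 - 29*(-20) = 27 + 580 = 607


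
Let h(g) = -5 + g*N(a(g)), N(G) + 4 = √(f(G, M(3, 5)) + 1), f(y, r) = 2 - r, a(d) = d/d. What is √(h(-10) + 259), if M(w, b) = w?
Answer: 7*√6 ≈ 17.146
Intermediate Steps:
a(d) = 1
N(G) = -4 (N(G) = -4 + √((2 - 1*3) + 1) = -4 + √((2 - 3) + 1) = -4 + √(-1 + 1) = -4 + √0 = -4 + 0 = -4)
h(g) = -5 - 4*g (h(g) = -5 + g*(-4) = -5 - 4*g)
√(h(-10) + 259) = √((-5 - 4*(-10)) + 259) = √((-5 + 40) + 259) = √(35 + 259) = √294 = 7*√6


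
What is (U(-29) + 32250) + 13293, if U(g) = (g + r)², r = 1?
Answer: 46327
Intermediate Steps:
U(g) = (1 + g)² (U(g) = (g + 1)² = (1 + g)²)
(U(-29) + 32250) + 13293 = ((1 - 29)² + 32250) + 13293 = ((-28)² + 32250) + 13293 = (784 + 32250) + 13293 = 33034 + 13293 = 46327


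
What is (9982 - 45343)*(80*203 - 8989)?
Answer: -256402611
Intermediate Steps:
(9982 - 45343)*(80*203 - 8989) = -35361*(16240 - 8989) = -35361*7251 = -256402611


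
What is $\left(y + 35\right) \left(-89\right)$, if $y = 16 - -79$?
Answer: $-11570$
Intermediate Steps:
$y = 95$ ($y = 16 + 79 = 95$)
$\left(y + 35\right) \left(-89\right) = \left(95 + 35\right) \left(-89\right) = 130 \left(-89\right) = -11570$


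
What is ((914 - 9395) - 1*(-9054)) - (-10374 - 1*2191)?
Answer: 13138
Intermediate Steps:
((914 - 9395) - 1*(-9054)) - (-10374 - 1*2191) = (-8481 + 9054) - (-10374 - 2191) = 573 - 1*(-12565) = 573 + 12565 = 13138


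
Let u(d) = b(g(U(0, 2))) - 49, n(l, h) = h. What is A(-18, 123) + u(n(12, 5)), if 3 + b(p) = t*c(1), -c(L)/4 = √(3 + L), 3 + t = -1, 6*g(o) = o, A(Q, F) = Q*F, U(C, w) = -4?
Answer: -2234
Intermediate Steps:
A(Q, F) = F*Q
g(o) = o/6
t = -4 (t = -3 - 1 = -4)
c(L) = -4*√(3 + L)
b(p) = 29 (b(p) = -3 - (-16)*√(3 + 1) = -3 - (-16)*√4 = -3 - (-16)*2 = -3 - 4*(-8) = -3 + 32 = 29)
u(d) = -20 (u(d) = 29 - 49 = -20)
A(-18, 123) + u(n(12, 5)) = 123*(-18) - 20 = -2214 - 20 = -2234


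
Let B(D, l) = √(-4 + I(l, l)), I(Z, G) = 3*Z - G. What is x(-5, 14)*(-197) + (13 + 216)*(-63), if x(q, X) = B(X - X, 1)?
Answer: -14427 - 197*I*√2 ≈ -14427.0 - 278.6*I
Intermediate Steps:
I(Z, G) = -G + 3*Z
B(D, l) = √(-4 + 2*l) (B(D, l) = √(-4 + (-l + 3*l)) = √(-4 + 2*l))
x(q, X) = I*√2 (x(q, X) = √(-4 + 2*1) = √(-4 + 2) = √(-2) = I*√2)
x(-5, 14)*(-197) + (13 + 216)*(-63) = (I*√2)*(-197) + (13 + 216)*(-63) = -197*I*√2 + 229*(-63) = -197*I*√2 - 14427 = -14427 - 197*I*√2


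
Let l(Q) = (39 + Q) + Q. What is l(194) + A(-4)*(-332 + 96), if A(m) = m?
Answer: 1371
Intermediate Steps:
l(Q) = 39 + 2*Q
l(194) + A(-4)*(-332 + 96) = (39 + 2*194) - 4*(-332 + 96) = (39 + 388) - 4*(-236) = 427 + 944 = 1371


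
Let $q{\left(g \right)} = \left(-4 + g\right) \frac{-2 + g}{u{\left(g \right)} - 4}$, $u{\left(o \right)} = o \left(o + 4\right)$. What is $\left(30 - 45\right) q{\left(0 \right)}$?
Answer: $30$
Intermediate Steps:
$u{\left(o \right)} = o \left(4 + o\right)$
$q{\left(g \right)} = \frac{\left(-4 + g\right) \left(-2 + g\right)}{-4 + g \left(4 + g\right)}$ ($q{\left(g \right)} = \left(-4 + g\right) \frac{-2 + g}{g \left(4 + g\right) - 4} = \left(-4 + g\right) \frac{-2 + g}{-4 + g \left(4 + g\right)} = \frac{\left(-4 + g\right) \left(-2 + g\right)}{-4 + g \left(4 + g\right)}$)
$\left(30 - 45\right) q{\left(0 \right)} = \left(30 - 45\right) \frac{8 + 0^{2} - 0}{-4 + 0 \left(4 + 0\right)} = - 15 \frac{8 + 0 + 0}{-4 + 0 \cdot 4} = - 15 \frac{1}{-4 + 0} \cdot 8 = - 15 \frac{1}{-4} \cdot 8 = - 15 \left(\left(- \frac{1}{4}\right) 8\right) = \left(-15\right) \left(-2\right) = 30$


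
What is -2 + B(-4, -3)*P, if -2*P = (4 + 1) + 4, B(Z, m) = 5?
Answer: -49/2 ≈ -24.500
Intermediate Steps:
P = -9/2 (P = -((4 + 1) + 4)/2 = -(5 + 4)/2 = -1/2*9 = -9/2 ≈ -4.5000)
-2 + B(-4, -3)*P = -2 + 5*(-9/2) = -2 - 45/2 = -49/2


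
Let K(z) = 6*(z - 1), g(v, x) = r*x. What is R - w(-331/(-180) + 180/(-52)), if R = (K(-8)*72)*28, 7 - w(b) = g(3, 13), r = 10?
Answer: -108741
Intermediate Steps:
g(v, x) = 10*x
w(b) = -123 (w(b) = 7 - 10*13 = 7 - 1*130 = 7 - 130 = -123)
K(z) = -6 + 6*z (K(z) = 6*(-1 + z) = -6 + 6*z)
R = -108864 (R = ((-6 + 6*(-8))*72)*28 = ((-6 - 48)*72)*28 = -54*72*28 = -3888*28 = -108864)
R - w(-331/(-180) + 180/(-52)) = -108864 - 1*(-123) = -108864 + 123 = -108741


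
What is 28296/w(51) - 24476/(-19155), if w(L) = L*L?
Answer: 67296884/5535795 ≈ 12.157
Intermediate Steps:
w(L) = L²
28296/w(51) - 24476/(-19155) = 28296/(51²) - 24476/(-19155) = 28296/2601 - 24476*(-1/19155) = 28296*(1/2601) + 24476/19155 = 3144/289 + 24476/19155 = 67296884/5535795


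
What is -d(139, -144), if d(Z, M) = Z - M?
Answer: -283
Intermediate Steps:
-d(139, -144) = -(139 - 1*(-144)) = -(139 + 144) = -1*283 = -283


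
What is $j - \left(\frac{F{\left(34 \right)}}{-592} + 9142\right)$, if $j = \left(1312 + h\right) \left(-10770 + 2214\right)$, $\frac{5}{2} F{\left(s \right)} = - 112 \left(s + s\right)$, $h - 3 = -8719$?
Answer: $\frac{11717803218}{185} \approx 6.3339 \cdot 10^{7}$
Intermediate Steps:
$h = -8716$ ($h = 3 - 8719 = -8716$)
$F{\left(s \right)} = - \frac{448 s}{5}$ ($F{\left(s \right)} = \frac{2 \left(- 112 \left(s + s\right)\right)}{5} = \frac{2 \left(- 112 \cdot 2 s\right)}{5} = \frac{2 \left(- 224 s\right)}{5} = - \frac{448 s}{5}$)
$j = 63348624$ ($j = \left(1312 - 8716\right) \left(-10770 + 2214\right) = \left(-7404\right) \left(-8556\right) = 63348624$)
$j - \left(\frac{F{\left(34 \right)}}{-592} + 9142\right) = 63348624 - \left(\frac{\left(- \frac{448}{5}\right) 34}{-592} + 9142\right) = 63348624 - \left(\left(- \frac{15232}{5}\right) \left(- \frac{1}{592}\right) + 9142\right) = 63348624 - \left(\frac{952}{185} + 9142\right) = 63348624 - \frac{1692222}{185} = \frac{11717803218}{185}$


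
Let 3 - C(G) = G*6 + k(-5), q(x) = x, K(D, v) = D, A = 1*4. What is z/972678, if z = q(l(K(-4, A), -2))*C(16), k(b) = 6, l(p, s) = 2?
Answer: -33/162113 ≈ -0.00020356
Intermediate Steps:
A = 4
C(G) = -3 - 6*G (C(G) = 3 - (G*6 + 6) = 3 - (6*G + 6) = 3 - (6 + 6*G) = 3 + (-6 - 6*G) = -3 - 6*G)
z = -198 (z = 2*(-3 - 6*16) = 2*(-3 - 96) = 2*(-99) = -198)
z/972678 = -198/972678 = -198*1/972678 = -33/162113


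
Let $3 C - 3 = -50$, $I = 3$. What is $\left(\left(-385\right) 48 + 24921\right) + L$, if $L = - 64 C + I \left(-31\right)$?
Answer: $\frac{22052}{3} \approx 7350.7$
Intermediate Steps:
$C = - \frac{47}{3}$ ($C = 1 + \frac{1}{3} \left(-50\right) = 1 - \frac{50}{3} = - \frac{47}{3} \approx -15.667$)
$L = \frac{2729}{3}$ ($L = \left(-64\right) \left(- \frac{47}{3}\right) + 3 \left(-31\right) = \frac{3008}{3} - 93 = \frac{2729}{3} \approx 909.67$)
$\left(\left(-385\right) 48 + 24921\right) + L = \left(\left(-385\right) 48 + 24921\right) + \frac{2729}{3} = \left(-18480 + 24921\right) + \frac{2729}{3} = 6441 + \frac{2729}{3} = \frac{22052}{3}$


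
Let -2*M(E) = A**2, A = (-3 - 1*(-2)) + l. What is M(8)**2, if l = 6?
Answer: 625/4 ≈ 156.25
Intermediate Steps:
A = 5 (A = (-3 - 1*(-2)) + 6 = (-3 + 2) + 6 = -1 + 6 = 5)
M(E) = -25/2 (M(E) = -1/2*5**2 = -1/2*25 = -25/2)
M(8)**2 = (-25/2)**2 = 625/4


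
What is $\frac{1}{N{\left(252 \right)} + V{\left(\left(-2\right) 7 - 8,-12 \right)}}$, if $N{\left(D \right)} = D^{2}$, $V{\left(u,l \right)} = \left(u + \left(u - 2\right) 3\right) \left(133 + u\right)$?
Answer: $\frac{1}{53070} \approx 1.8843 \cdot 10^{-5}$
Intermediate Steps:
$V{\left(u,l \right)} = \left(-6 + 4 u\right) \left(133 + u\right)$ ($V{\left(u,l \right)} = \left(u + \left(-2 + u\right) 3\right) \left(133 + u\right) = \left(u + \left(-6 + 3 u\right)\right) \left(133 + u\right) = \left(-6 + 4 u\right) \left(133 + u\right)$)
$\frac{1}{N{\left(252 \right)} + V{\left(\left(-2\right) 7 - 8,-12 \right)}} = \frac{1}{252^{2} + \left(-798 + 4 \left(\left(-2\right) 7 - 8\right)^{2} + 526 \left(\left(-2\right) 7 - 8\right)\right)} = \frac{1}{63504 + \left(-798 + 4 \left(-14 - 8\right)^{2} + 526 \left(-14 - 8\right)\right)} = \frac{1}{63504 + \left(-798 + 4 \left(-22\right)^{2} + 526 \left(-22\right)\right)} = \frac{1}{63504 - 10434} = \frac{1}{53070}$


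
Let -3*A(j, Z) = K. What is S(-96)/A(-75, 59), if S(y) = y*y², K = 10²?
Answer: 663552/25 ≈ 26542.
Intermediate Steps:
K = 100
S(y) = y³
A(j, Z) = -100/3 (A(j, Z) = -⅓*100 = -100/3)
S(-96)/A(-75, 59) = (-96)³/(-100/3) = -884736*(-3/100) = 663552/25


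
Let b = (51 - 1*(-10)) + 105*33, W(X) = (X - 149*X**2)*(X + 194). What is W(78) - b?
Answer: -246554662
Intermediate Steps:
W(X) = (194 + X)*(X - 149*X**2) (W(X) = (X - 149*X**2)*(194 + X) = (194 + X)*(X - 149*X**2))
b = 3526 (b = (51 + 10) + 3465 = 61 + 3465 = 3526)
W(78) - b = 78*(194 - 28905*78 - 149*78**2) - 1*3526 = 78*(194 - 2254590 - 149*6084) - 3526 = 78*(194 - 2254590 - 906516) - 3526 = 78*(-3160912) - 3526 = -246551136 - 3526 = -246554662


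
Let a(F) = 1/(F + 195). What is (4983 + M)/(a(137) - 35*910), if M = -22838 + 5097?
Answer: 4235656/10574199 ≈ 0.40057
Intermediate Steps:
M = -17741
a(F) = 1/(195 + F)
(4983 + M)/(a(137) - 35*910) = (4983 - 17741)/(1/(195 + 137) - 35*910) = -12758/(1/332 - 31850) = -12758/(-10574199/332) = -12758*(-332/10574199) = 4235656/10574199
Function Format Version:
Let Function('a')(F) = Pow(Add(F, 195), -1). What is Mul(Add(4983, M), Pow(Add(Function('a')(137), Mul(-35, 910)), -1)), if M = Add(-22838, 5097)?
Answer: Rational(4235656, 10574199) ≈ 0.40057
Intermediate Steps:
M = -17741
Function('a')(F) = Pow(Add(195, F), -1)
Mul(Add(4983, M), Pow(Add(Function('a')(137), Mul(-35, 910)), -1)) = Mul(Add(4983, -17741), Pow(Add(Pow(Add(195, 137), -1), Mul(-35, 910)), -1)) = Mul(-12758, Pow(Add(Pow(332, -1), -31850), -1)) = Mul(-12758, Pow(Add(Rational(1, 332), -31850), -1)) = Mul(-12758, Pow(Rational(-10574199, 332), -1)) = Mul(-12758, Rational(-332, 10574199)) = Rational(4235656, 10574199)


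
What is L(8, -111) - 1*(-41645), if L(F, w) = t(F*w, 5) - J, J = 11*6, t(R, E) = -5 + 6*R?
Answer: 36246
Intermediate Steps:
J = 66
L(F, w) = -71 + 6*F*w (L(F, w) = (-5 + 6*(F*w)) - 1*66 = (-5 + 6*F*w) - 66 = -71 + 6*F*w)
L(8, -111) - 1*(-41645) = (-71 + 6*8*(-111)) - 1*(-41645) = (-71 - 5328) + 41645 = -5399 + 41645 = 36246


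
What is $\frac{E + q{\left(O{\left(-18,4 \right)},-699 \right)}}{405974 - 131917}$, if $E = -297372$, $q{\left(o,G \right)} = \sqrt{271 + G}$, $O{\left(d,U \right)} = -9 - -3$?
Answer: $- \frac{297372}{274057} + \frac{2 i \sqrt{107}}{274057} \approx -1.0851 + 7.5489 \cdot 10^{-5} i$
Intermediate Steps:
$O{\left(d,U \right)} = -6$ ($O{\left(d,U \right)} = -9 + 3 = -6$)
$\frac{E + q{\left(O{\left(-18,4 \right)},-699 \right)}}{405974 - 131917} = \frac{-297372 + \sqrt{271 - 699}}{405974 - 131917} = \frac{-297372 + \sqrt{-428}}{274057} = \left(-297372 + 2 i \sqrt{107}\right) \frac{1}{274057} = - \frac{297372}{274057} + \frac{2 i \sqrt{107}}{274057}$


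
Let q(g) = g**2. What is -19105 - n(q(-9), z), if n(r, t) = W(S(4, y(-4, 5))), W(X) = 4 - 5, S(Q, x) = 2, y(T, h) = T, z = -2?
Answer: -19104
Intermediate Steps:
W(X) = -1
n(r, t) = -1
-19105 - n(q(-9), z) = -19105 - 1*(-1) = -19105 + 1 = -19104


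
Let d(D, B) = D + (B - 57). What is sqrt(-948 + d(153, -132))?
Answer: 2*I*sqrt(246) ≈ 31.369*I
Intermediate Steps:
d(D, B) = -57 + B + D (d(D, B) = D + (-57 + B) = -57 + B + D)
sqrt(-948 + d(153, -132)) = sqrt(-948 + (-57 - 132 + 153)) = sqrt(-948 - 36) = sqrt(-984) = 2*I*sqrt(246)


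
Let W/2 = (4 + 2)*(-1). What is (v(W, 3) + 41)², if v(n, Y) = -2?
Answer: 1521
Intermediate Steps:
W = -12 (W = 2*((4 + 2)*(-1)) = 2*(6*(-1)) = 2*(-6) = -12)
(v(W, 3) + 41)² = (-2 + 41)² = 39² = 1521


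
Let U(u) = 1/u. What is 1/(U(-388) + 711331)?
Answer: 388/275996427 ≈ 1.4058e-6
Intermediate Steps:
1/(U(-388) + 711331) = 1/(1/(-388) + 711331) = 1/(-1/388 + 711331) = 1/(275996427/388) = 388/275996427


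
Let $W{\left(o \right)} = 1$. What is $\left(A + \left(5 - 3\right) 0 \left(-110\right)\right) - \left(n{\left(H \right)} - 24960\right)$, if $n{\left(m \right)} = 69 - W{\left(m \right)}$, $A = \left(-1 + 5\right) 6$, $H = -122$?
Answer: $24916$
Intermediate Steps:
$A = 24$ ($A = 4 \cdot 6 = 24$)
$n{\left(m \right)} = 68$ ($n{\left(m \right)} = 69 - 1 = 68$)
$\left(A + \left(5 - 3\right) 0 \left(-110\right)\right) - \left(n{\left(H \right)} - 24960\right) = \left(24 + \left(5 - 3\right) 0 \left(-110\right)\right) - \left(68 - 24960\right) = \left(24 + 2 \cdot 0 \left(-110\right)\right) - -24892 = \left(24 + 0 \left(-110\right)\right) + 24892 = \left(24 + 0\right) + 24892 = 24 + 24892 = 24916$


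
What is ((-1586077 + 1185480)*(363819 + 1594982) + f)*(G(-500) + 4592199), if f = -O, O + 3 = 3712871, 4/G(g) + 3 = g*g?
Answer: -900856385689879640690455/249997 ≈ -3.6035e+18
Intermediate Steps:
G(g) = 4/(-3 + g²) (G(g) = 4/(-3 + g*g) = 4/(-3 + g²))
O = 3712868 (O = -3 + 3712871 = 3712868)
f = -3712868 (f = -1*3712868 = -3712868)
((-1586077 + 1185480)*(363819 + 1594982) + f)*(G(-500) + 4592199) = ((-1586077 + 1185480)*(363819 + 1594982) - 3712868)*(4/(-3 + (-500)²) + 4592199) = (-400597*1958801 - 3712868)*(4/(-3 + 250000) + 4592199) = (-784689804197 - 3712868)*(4/249997 + 4592199) = -784693517065*(4*(1/249997) + 4592199) = -784693517065*(4/249997 + 4592199) = -784693517065*1148035973407/249997 = -900856385689879640690455/249997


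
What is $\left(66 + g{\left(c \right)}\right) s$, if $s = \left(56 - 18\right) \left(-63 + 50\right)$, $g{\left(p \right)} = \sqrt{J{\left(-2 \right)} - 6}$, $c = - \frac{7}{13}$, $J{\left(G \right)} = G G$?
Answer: $-32604 - 494 i \sqrt{2} \approx -32604.0 - 698.62 i$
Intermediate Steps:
$J{\left(G \right)} = G^{2}$
$c = - \frac{7}{13}$ ($c = \left(-7\right) \frac{1}{13} = - \frac{7}{13} \approx -0.53846$)
$g{\left(p \right)} = i \sqrt{2}$ ($g{\left(p \right)} = \sqrt{\left(-2\right)^{2} - 6} = \sqrt{4 - 6} = \sqrt{-2} = i \sqrt{2}$)
$s = -494$ ($s = 38 \left(-13\right) = -494$)
$\left(66 + g{\left(c \right)}\right) s = \left(66 + i \sqrt{2}\right) \left(-494\right) = -32604 - 494 i \sqrt{2}$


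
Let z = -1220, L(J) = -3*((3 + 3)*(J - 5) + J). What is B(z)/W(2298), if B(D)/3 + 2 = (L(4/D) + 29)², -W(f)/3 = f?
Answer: -659332903/106885725 ≈ -6.1686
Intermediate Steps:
L(J) = 90 - 21*J (L(J) = -3*(6*(-5 + J) + J) = -3*((-30 + 6*J) + J) = -3*(-30 + 7*J) = 90 - 21*J)
W(f) = -3*f
B(D) = -6 + 3*(119 - 84/D)² (B(D) = -6 + 3*((90 - 84/D) + 29)² = -6 + 3*(119 - 84/D)²)
B(z)/W(2298) = (42477 - 59976/(-1220) + 21168/(-1220)²)/((-3*2298)) = (42477 - 59976*(-1/1220) + 21168*(1/1488400))/(-6894) = (42477 + 14994/305 + 1323/93025)*(-1/6894) = (3955997418/93025)*(-1/6894) = -659332903/106885725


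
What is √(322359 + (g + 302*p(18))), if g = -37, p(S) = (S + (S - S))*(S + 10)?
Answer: √474530 ≈ 688.86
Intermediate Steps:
p(S) = S*(10 + S) (p(S) = (S + 0)*(10 + S) = S*(10 + S))
√(322359 + (g + 302*p(18))) = √(322359 + (-37 + 302*(18*(10 + 18)))) = √(322359 + (-37 + 302*(18*28))) = √(322359 + (-37 + 302*504)) = √(322359 + (-37 + 152208)) = √(322359 + 152171) = √474530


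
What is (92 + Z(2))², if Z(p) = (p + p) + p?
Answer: 9604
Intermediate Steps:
Z(p) = 3*p (Z(p) = 2*p + p = 3*p)
(92 + Z(2))² = (92 + 3*2)² = (92 + 6)² = 98² = 9604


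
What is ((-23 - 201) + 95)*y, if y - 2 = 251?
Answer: -32637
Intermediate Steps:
y = 253 (y = 2 + 251 = 253)
((-23 - 201) + 95)*y = ((-23 - 201) + 95)*253 = (-224 + 95)*253 = -129*253 = -32637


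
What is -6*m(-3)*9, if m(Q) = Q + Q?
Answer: 324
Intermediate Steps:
m(Q) = 2*Q
-6*m(-3)*9 = -12*(-3)*9 = -6*(-6)*9 = 36*9 = 324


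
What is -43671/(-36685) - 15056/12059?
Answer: -25700771/442384415 ≈ -0.058096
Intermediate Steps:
-43671/(-36685) - 15056/12059 = -43671*(-1/36685) - 15056*1/12059 = 43671/36685 - 15056/12059 = -25700771/442384415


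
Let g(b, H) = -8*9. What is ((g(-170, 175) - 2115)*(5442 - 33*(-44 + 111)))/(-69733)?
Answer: 7066197/69733 ≈ 101.33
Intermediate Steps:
g(b, H) = -72
((g(-170, 175) - 2115)*(5442 - 33*(-44 + 111)))/(-69733) = ((-72 - 2115)*(5442 - 33*(-44 + 111)))/(-69733) = -2187*(5442 - 33*67)*(-1/69733) = -2187*(5442 - 2211)*(-1/69733) = -2187*3231*(-1/69733) = -7066197*(-1/69733) = 7066197/69733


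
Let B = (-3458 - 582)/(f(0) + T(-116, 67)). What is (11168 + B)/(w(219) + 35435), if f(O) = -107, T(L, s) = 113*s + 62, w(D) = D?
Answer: 21011582/67083001 ≈ 0.31322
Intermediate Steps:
T(L, s) = 62 + 113*s
B = -2020/3763 (B = (-3458 - 582)/(-107 + (62 + 113*67)) = -4040/(-107 + (62 + 7571)) = -4040/(-107 + 7633) = -4040/7526 = -4040*1/7526 = -2020/3763 ≈ -0.53681)
(11168 + B)/(w(219) + 35435) = (11168 - 2020/3763)/(219 + 35435) = (42023164/3763)/35654 = (42023164/3763)*(1/35654) = 21011582/67083001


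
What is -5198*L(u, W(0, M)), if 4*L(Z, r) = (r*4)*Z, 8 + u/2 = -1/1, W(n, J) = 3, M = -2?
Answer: 280692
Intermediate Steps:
u = -18 (u = -16 + 2*(-1/1) = -16 + 2*(-1*1) = -16 + 2*(-1) = -16 - 2 = -18)
L(Z, r) = Z*r (L(Z, r) = ((r*4)*Z)/4 = ((4*r)*Z)/4 = (4*Z*r)/4 = Z*r)
-5198*L(u, W(0, M)) = -(-93564)*3 = -5198*(-54) = 280692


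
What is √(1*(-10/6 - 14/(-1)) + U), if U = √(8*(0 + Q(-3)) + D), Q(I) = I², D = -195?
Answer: √(111 + 9*I*√123)/3 ≈ 3.8026 + 1.4583*I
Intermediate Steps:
U = I*√123 (U = √(8*(0 + (-3)²) - 195) = √(8*(0 + 9) - 195) = √(8*9 - 195) = √(72 - 195) = √(-123) = I*√123 ≈ 11.091*I)
√(1*(-10/6 - 14/(-1)) + U) = √(1*(-10/6 - 14/(-1)) + I*√123) = √(1*(-10*⅙ - 14*(-1)) + I*√123) = √(1*(-5/3 + 14) + I*√123) = √(1*(37/3) + I*√123) = √(37/3 + I*√123)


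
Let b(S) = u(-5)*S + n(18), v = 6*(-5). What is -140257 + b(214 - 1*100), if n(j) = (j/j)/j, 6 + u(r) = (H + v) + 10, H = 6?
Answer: -2565665/18 ≈ -1.4254e+5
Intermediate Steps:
v = -30
u(r) = -20 (u(r) = -6 + ((6 - 30) + 10) = -6 + (-24 + 10) = -6 - 14 = -20)
n(j) = 1/j
b(S) = 1/18 - 20*S (b(S) = -20*S + 1/18 = 1/18 - 20*S)
-140257 + b(214 - 1*100) = -140257 + (1/18 - 20*(214 - 1*100)) = -140257 + (1/18 - 20*(214 - 100)) = -140257 + (1/18 - 20*114) = -140257 + (1/18 - 2280) = -140257 - 41039/18 = -2565665/18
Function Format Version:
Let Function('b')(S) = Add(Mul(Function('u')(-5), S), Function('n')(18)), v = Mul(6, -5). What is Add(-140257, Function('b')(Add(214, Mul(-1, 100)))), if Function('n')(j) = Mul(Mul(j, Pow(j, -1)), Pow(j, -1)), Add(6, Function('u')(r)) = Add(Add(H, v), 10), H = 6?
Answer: Rational(-2565665, 18) ≈ -1.4254e+5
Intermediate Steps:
v = -30
Function('u')(r) = -20 (Function('u')(r) = Add(-6, Add(Add(6, -30), 10)) = Add(-6, Add(-24, 10)) = Add(-6, -14) = -20)
Function('n')(j) = Pow(j, -1) (Function('n')(j) = Mul(1, Pow(j, -1)) = Pow(j, -1))
Function('b')(S) = Add(Rational(1, 18), Mul(-20, S)) (Function('b')(S) = Add(Mul(-20, S), Pow(18, -1)) = Add(Mul(-20, S), Rational(1, 18)) = Add(Rational(1, 18), Mul(-20, S)))
Add(-140257, Function('b')(Add(214, Mul(-1, 100)))) = Add(-140257, Add(Rational(1, 18), Mul(-20, Add(214, Mul(-1, 100))))) = Add(-140257, Add(Rational(1, 18), Mul(-20, Add(214, -100)))) = Add(-140257, Add(Rational(1, 18), Mul(-20, 114))) = Add(-140257, Add(Rational(1, 18), -2280)) = Add(-140257, Rational(-41039, 18)) = Rational(-2565665, 18)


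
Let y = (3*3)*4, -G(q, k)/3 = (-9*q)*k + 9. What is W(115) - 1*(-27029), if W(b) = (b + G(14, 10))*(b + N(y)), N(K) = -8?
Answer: 440905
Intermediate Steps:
G(q, k) = -27 + 27*k*q (G(q, k) = -3*((-9*q)*k + 9) = -3*(-9*k*q + 9) = -3*(9 - 9*k*q) = -27 + 27*k*q)
y = 36 (y = 9*4 = 36)
W(b) = (-8 + b)*(3753 + b) (W(b) = (b + (-27 + 27*10*14))*(b - 8) = (b + (-27 + 3780))*(-8 + b) = (b + 3753)*(-8 + b) = (3753 + b)*(-8 + b) = (-8 + b)*(3753 + b))
W(115) - 1*(-27029) = (-30024 + 115**2 + 3745*115) - 1*(-27029) = (-30024 + 13225 + 430675) + 27029 = 413876 + 27029 = 440905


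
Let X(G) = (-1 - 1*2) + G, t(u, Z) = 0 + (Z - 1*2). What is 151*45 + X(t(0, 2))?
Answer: 6792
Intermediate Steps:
t(u, Z) = -2 + Z (t(u, Z) = 0 + (Z - 2) = 0 + (-2 + Z) = -2 + Z)
X(G) = -3 + G (X(G) = (-1 - 2) + G = -3 + G)
151*45 + X(t(0, 2)) = 151*45 + (-3 + (-2 + 2)) = 6795 + (-3 + 0) = 6795 - 3 = 6792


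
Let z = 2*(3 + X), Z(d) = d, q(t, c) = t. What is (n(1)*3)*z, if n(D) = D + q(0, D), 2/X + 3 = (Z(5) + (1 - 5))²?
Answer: 12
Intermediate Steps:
X = -1 (X = 2/(-3 + (5 + (1 - 5))²) = 2/(-3 + (5 - 4)²) = 2/(-3 + 1²) = 2/(-3 + 1) = 2/(-2) = 2*(-½) = -1)
z = 4 (z = 2*(3 - 1) = 2*2 = 4)
n(D) = D (n(D) = D + 0 = D)
(n(1)*3)*z = (1*3)*4 = 3*4 = 12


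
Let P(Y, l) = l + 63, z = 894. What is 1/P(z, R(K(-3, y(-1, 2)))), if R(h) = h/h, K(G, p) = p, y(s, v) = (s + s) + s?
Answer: 1/64 ≈ 0.015625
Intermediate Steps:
y(s, v) = 3*s (y(s, v) = 2*s + s = 3*s)
R(h) = 1
P(Y, l) = 63 + l
1/P(z, R(K(-3, y(-1, 2)))) = 1/(63 + 1) = 1/64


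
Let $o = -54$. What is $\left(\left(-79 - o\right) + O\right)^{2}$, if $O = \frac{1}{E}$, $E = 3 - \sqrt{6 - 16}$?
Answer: $\frac{2 \left(- 387 i + 1850 \sqrt{10}\right)}{- i + 6 \sqrt{10}} \approx 617.1 - 8.2692 i$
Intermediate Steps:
$E = 3 - i \sqrt{10}$ ($E = 3 - \sqrt{-10} = 3 - i \sqrt{10} \approx 3.0 - 3.1623 i$)
$O = \frac{1}{3 - i \sqrt{10}} \approx 0.15789 + 0.16644 i$
$\left(\left(-79 - o\right) + O\right)^{2} = \left(\left(-79 - -54\right) + \left(\frac{3}{19} + \frac{i \sqrt{10}}{19}\right)\right)^{2} = \left(\left(-79 + 54\right) + \left(\frac{3}{19} + \frac{i \sqrt{10}}{19}\right)\right)^{2} = \left(-25 + \left(\frac{3}{19} + \frac{i \sqrt{10}}{19}\right)\right)^{2} = \left(- \frac{472}{19} + \frac{i \sqrt{10}}{19}\right)^{2}$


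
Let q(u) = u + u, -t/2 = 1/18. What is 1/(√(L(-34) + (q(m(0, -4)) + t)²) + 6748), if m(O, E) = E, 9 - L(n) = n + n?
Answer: 273294/1844182129 - 9*√11566/3688364258 ≈ 0.00014793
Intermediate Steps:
L(n) = 9 - 2*n (L(n) = 9 - (n + n) = 9 - 2*n)
t = -⅑ (t = -2/18 = -2*1/18 = -⅑ ≈ -0.11111)
q(u) = 2*u
1/(√(L(-34) + (q(m(0, -4)) + t)²) + 6748) = 1/(√((9 - 2*(-34)) + (2*(-4) - ⅑)²) + 6748) = 1/(√((9 + 68) + (-8 - ⅑)²) + 6748) = 1/(√(77 + (-73/9)²) + 6748) = 1/(√(77 + 5329/81) + 6748) = 1/(√(11566/81) + 6748) = 1/(√11566/9 + 6748) = 1/(6748 + √11566/9)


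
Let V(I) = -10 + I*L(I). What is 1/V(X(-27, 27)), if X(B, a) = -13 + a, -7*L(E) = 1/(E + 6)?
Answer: -10/101 ≈ -0.099010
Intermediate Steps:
L(E) = -1/(7*(6 + E)) (L(E) = -1/(7*(E + 6)) = -1/(7*(6 + E)))
V(I) = -10 - I/(42 + 7*I) (V(I) = -10 + I*(-1/(42 + 7*I)) = -10 - I/(42 + 7*I))
1/V(X(-27, 27)) = 1/((-420 - 71*(-13 + 27))/(7*(6 + (-13 + 27)))) = 1/((-420 - 71*14)/(7*(6 + 14))) = 1/((1/7)*(-420 - 994)/20) = 1/((1/7)*(1/20)*(-1414)) = 1/(-101/10) = -10/101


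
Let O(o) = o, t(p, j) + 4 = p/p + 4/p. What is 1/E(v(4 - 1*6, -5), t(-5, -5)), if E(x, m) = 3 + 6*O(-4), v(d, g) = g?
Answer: -1/21 ≈ -0.047619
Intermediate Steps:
t(p, j) = -3 + 4/p (t(p, j) = -4 + (p/p + 4/p) = -4 + (1 + 4/p) = -3 + 4/p)
E(x, m) = -21 (E(x, m) = 3 + 6*(-4) = 3 - 24 = -21)
1/E(v(4 - 1*6, -5), t(-5, -5)) = 1/(-21) = -1/21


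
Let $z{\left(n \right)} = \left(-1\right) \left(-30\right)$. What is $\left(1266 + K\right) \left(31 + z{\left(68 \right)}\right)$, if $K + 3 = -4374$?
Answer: $-189771$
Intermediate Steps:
$K = -4377$ ($K = -3 - 4374 = -4377$)
$z{\left(n \right)} = 30$
$\left(1266 + K\right) \left(31 + z{\left(68 \right)}\right) = \left(1266 - 4377\right) \left(31 + 30\right) = \left(-3111\right) 61 = -189771$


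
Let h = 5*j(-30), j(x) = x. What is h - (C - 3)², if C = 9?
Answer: -186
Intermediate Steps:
h = -150 (h = 5*(-30) = -150)
h - (C - 3)² = -150 - (9 - 3)² = -150 - 1*6² = -150 - 1*36 = -150 - 36 = -186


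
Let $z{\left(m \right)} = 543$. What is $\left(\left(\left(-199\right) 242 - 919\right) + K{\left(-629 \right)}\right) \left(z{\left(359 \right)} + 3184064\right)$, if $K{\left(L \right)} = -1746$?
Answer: $-161851281561$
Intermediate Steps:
$\left(\left(\left(-199\right) 242 - 919\right) + K{\left(-629 \right)}\right) \left(z{\left(359 \right)} + 3184064\right) = \left(\left(\left(-199\right) 242 - 919\right) - 1746\right) \left(543 + 3184064\right) = \left(\left(-48158 - 919\right) - 1746\right) 3184607 = \left(-49077 - 1746\right) 3184607 = \left(-50823\right) 3184607 = -161851281561$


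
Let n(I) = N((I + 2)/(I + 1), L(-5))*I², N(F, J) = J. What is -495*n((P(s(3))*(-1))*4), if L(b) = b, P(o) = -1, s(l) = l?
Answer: 39600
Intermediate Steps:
n(I) = -5*I²
-495*n((P(s(3))*(-1))*4) = -(-2475)*(-1*(-1)*4)² = -(-2475)*(1*4)² = -(-2475)*4² = -(-2475)*16 = -495*(-80) = 39600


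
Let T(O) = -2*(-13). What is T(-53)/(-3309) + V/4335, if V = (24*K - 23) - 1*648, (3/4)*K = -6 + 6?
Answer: -777683/4781505 ≈ -0.16264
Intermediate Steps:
T(O) = 26
K = 0 (K = 4*(-6 + 6)/3 = (4/3)*0 = 0)
V = -671 (V = (24*0 - 23) - 1*648 = (0 - 23) - 648 = -23 - 648 = -671)
T(-53)/(-3309) + V/4335 = 26/(-3309) - 671/4335 = 26*(-1/3309) - 671*1/4335 = -26/3309 - 671/4335 = -777683/4781505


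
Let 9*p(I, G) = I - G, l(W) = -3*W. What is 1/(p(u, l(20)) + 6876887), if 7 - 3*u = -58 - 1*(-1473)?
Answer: 27/185674721 ≈ 1.4542e-7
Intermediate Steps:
u = -1408/3 (u = 7/3 - (-58 - 1*(-1473))/3 = 7/3 - (-58 + 1473)/3 = 7/3 - 1/3*1415 = 7/3 - 1415/3 = -1408/3 ≈ -469.33)
p(I, G) = -G/9 + I/9 (p(I, G) = (I - G)/9 = -G/9 + I/9)
1/(p(u, l(20)) + 6876887) = 1/((-(-1)*20/3 + (1/9)*(-1408/3)) + 6876887) = 1/((-1/9*(-60) - 1408/27) + 6876887) = 1/((20/3 - 1408/27) + 6876887) = 1/(-1228/27 + 6876887) = 1/(185674721/27) = 27/185674721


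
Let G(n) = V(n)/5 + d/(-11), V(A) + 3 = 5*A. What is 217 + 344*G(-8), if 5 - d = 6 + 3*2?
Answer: -138737/55 ≈ -2522.5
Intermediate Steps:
V(A) = -3 + 5*A
d = -7 (d = 5 - (6 + 3*2) = 5 - (6 + 6) = 5 - 1*12 = 5 - 12 = -7)
G(n) = 2/55 + n (G(n) = (-3 + 5*n)/5 - 7/(-11) = (-3 + 5*n)*(1/5) - 7*(-1/11) = (-3/5 + n) + 7/11 = 2/55 + n)
217 + 344*G(-8) = 217 + 344*(2/55 - 8) = 217 + 344*(-438/55) = 217 - 150672/55 = -138737/55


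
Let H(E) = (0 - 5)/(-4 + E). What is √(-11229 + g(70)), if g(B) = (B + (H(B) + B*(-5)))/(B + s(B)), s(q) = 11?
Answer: I*√3963215454/594 ≈ 105.98*I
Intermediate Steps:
H(E) = -5/(-4 + E)
g(B) = (-5/(-4 + B) - 4*B)/(11 + B) (g(B) = (B + (-5/(-4 + B) + B*(-5)))/(B + 11) = (B + (-5/(-4 + B) - 5*B))/(11 + B) = (B + (-5*B - 5/(-4 + B)))/(11 + B) = (-5/(-4 + B) - 4*B)/(11 + B))
√(-11229 + g(70)) = √(-11229 + (-5 - 4*70*(-4 + 70))/((-4 + 70)*(11 + 70))) = √(-11229 + (-5 - 4*70*66)/(66*81)) = √(-11229 + (1/66)*(1/81)*(-5 - 18480)) = √(-11229 + (1/66)*(1/81)*(-18485)) = √(-11229 - 18485/5346) = √(-60048719/5346) = I*√3963215454/594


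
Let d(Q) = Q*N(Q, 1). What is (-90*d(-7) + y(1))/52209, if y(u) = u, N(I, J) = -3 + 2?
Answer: -629/52209 ≈ -0.012048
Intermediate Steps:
N(I, J) = -1
d(Q) = -Q (d(Q) = Q*(-1) = -Q)
(-90*d(-7) + y(1))/52209 = (-(-90)*(-7) + 1)/52209 = (-90*7 + 1)*(1/52209) = (-630 + 1)*(1/52209) = -629*1/52209 = -629/52209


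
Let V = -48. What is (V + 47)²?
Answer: 1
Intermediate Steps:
(V + 47)² = (-48 + 47)² = (-1)² = 1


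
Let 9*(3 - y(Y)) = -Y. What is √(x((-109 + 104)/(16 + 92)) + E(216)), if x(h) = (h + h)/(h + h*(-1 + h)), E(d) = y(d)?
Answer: 9*I*√5/5 ≈ 4.0249*I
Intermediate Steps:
y(Y) = 3 + Y/9 (y(Y) = 3 - (-1)*Y/9 = 3 + Y/9)
E(d) = 3 + d/9
x(h) = 2*h/(h + h*(-1 + h)) (x(h) = (2*h)/(h + h*(-1 + h)) = 2*h/(h + h*(-1 + h)))
√(x((-109 + 104)/(16 + 92)) + E(216)) = √(2/(((-109 + 104)/(16 + 92))) + (3 + (⅑)*216)) = √(2/((-5/108)) + (3 + 24)) = √(2/((-5*1/108)) + 27) = √(2/(-5/108) + 27) = √(2*(-108/5) + 27) = √(-216/5 + 27) = √(-81/5) = 9*I*√5/5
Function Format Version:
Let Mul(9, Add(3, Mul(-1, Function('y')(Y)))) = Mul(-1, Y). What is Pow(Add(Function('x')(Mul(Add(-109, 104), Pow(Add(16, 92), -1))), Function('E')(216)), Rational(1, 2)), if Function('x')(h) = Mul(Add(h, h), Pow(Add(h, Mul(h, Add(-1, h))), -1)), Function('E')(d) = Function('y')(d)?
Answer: Mul(Rational(9, 5), I, Pow(5, Rational(1, 2))) ≈ Mul(4.0249, I)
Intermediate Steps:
Function('y')(Y) = Add(3, Mul(Rational(1, 9), Y)) (Function('y')(Y) = Add(3, Mul(Rational(-1, 9), Mul(-1, Y))) = Add(3, Mul(Rational(1, 9), Y)))
Function('E')(d) = Add(3, Mul(Rational(1, 9), d))
Function('x')(h) = Mul(2, h, Pow(Add(h, Mul(h, Add(-1, h))), -1)) (Function('x')(h) = Mul(Mul(2, h), Pow(Add(h, Mul(h, Add(-1, h))), -1)) = Mul(2, h, Pow(Add(h, Mul(h, Add(-1, h))), -1)))
Pow(Add(Function('x')(Mul(Add(-109, 104), Pow(Add(16, 92), -1))), Function('E')(216)), Rational(1, 2)) = Pow(Add(Mul(2, Pow(Mul(Add(-109, 104), Pow(Add(16, 92), -1)), -1)), Add(3, Mul(Rational(1, 9), 216))), Rational(1, 2)) = Pow(Add(Mul(2, Pow(Mul(-5, Pow(108, -1)), -1)), Add(3, 24)), Rational(1, 2)) = Pow(Add(Mul(2, Pow(Mul(-5, Rational(1, 108)), -1)), 27), Rational(1, 2)) = Pow(Add(Mul(2, Pow(Rational(-5, 108), -1)), 27), Rational(1, 2)) = Pow(Add(Mul(2, Rational(-108, 5)), 27), Rational(1, 2)) = Pow(Add(Rational(-216, 5), 27), Rational(1, 2)) = Pow(Rational(-81, 5), Rational(1, 2)) = Mul(Rational(9, 5), I, Pow(5, Rational(1, 2)))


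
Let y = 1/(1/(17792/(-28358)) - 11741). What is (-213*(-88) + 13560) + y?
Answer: 3374544154064/104462115 ≈ 32304.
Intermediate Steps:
y = -8896/104462115 (y = 1/(1/(17792*(-1/28358)) - 11741) = 1/(1/(-8896/14179) - 11741) = 1/(-14179/8896 - 11741) = 1/(-104462115/8896) = -8896/104462115 ≈ -8.5160e-5)
(-213*(-88) + 13560) + y = (-213*(-88) + 13560) - 8896/104462115 = (18744 + 13560) - 8896/104462115 = 32304 - 8896/104462115 = 3374544154064/104462115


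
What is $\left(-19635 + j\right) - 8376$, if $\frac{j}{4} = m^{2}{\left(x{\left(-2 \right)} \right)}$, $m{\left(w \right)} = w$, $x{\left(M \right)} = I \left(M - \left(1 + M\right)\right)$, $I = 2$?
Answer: $-27995$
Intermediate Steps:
$x{\left(M \right)} = -2$ ($x{\left(M \right)} = 2 \left(M - \left(1 + M\right)\right) = 2 \left(-1\right) = -2$)
$j = 16$ ($j = 4 \left(-2\right)^{2} = 4 \cdot 4 = 16$)
$\left(-19635 + j\right) - 8376 = \left(-19635 + 16\right) - 8376 = -19619 - 8376 = -27995$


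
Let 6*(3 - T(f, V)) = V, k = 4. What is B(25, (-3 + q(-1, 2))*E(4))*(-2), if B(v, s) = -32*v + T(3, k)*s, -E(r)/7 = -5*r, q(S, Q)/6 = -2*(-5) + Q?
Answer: -43480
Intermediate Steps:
T(f, V) = 3 - V/6
q(S, Q) = 60 + 6*Q (q(S, Q) = 6*(-2*(-5) + Q) = 6*(10 + Q) = 60 + 6*Q)
E(r) = 35*r (E(r) = -(-35)*r = 35*r)
B(v, s) = -32*v + 7*s/3 (B(v, s) = -32*v + (3 - ⅙*4)*s = -32*v + (3 - ⅔)*s = -32*v + 7*s/3)
B(25, (-3 + q(-1, 2))*E(4))*(-2) = (-32*25 + 7*((-3 + (60 + 6*2))*(35*4))/3)*(-2) = (-800 + 7*((-3 + (60 + 12))*140)/3)*(-2) = (-800 + 7*((-3 + 72)*140)/3)*(-2) = (-800 + 7*(69*140)/3)*(-2) = (-800 + (7/3)*9660)*(-2) = (-800 + 22540)*(-2) = 21740*(-2) = -43480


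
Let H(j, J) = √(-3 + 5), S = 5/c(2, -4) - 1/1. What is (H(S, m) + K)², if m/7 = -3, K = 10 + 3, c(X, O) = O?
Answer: (13 + √2)² ≈ 207.77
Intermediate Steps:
K = 13
S = -9/4 (S = 5/(-4) - 1/1 = 5*(-¼) - 1*1 = -5/4 - 1 = -9/4 ≈ -2.2500)
m = -21 (m = 7*(-3) = -21)
H(j, J) = √2
(H(S, m) + K)² = (√2 + 13)² = (13 + √2)²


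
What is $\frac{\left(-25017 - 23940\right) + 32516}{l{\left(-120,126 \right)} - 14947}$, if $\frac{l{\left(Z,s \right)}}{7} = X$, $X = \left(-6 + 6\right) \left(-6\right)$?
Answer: $\frac{16441}{14947} \approx 1.1$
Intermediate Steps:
$X = 0$ ($X = 0 \left(-6\right) = 0$)
$l{\left(Z,s \right)} = 0$ ($l{\left(Z,s \right)} = 7 \cdot 0 = 0$)
$\frac{\left(-25017 - 23940\right) + 32516}{l{\left(-120,126 \right)} - 14947} = \frac{\left(-25017 - 23940\right) + 32516}{0 - 14947} = \frac{-48957 + 32516}{-14947} = \left(-16441\right) \left(- \frac{1}{14947}\right) = \frac{16441}{14947}$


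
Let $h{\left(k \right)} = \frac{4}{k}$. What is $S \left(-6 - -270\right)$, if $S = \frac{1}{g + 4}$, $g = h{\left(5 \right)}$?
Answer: $55$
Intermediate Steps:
$g = \frac{4}{5} \approx 0.8$
$S = \frac{5}{24}$ ($S = \frac{1}{\frac{4}{5} + 4} = \frac{1}{\frac{24}{5}} = \frac{5}{24} \approx 0.20833$)
$S \left(-6 - -270\right) = \frac{5 \left(-6 - -270\right)}{24} = \frac{5 \left(-6 + 270\right)}{24} = \frac{5}{24} \cdot 264 = 55$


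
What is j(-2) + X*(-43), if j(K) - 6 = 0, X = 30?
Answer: -1284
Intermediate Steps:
j(K) = 6 (j(K) = 6 + 0 = 6)
j(-2) + X*(-43) = 6 + 30*(-43) = 6 - 1290 = -1284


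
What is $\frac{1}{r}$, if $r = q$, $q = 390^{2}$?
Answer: $\frac{1}{152100} \approx 6.5746 \cdot 10^{-6}$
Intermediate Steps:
$q = 152100$
$r = 152100$
$\frac{1}{r} = \frac{1}{152100}$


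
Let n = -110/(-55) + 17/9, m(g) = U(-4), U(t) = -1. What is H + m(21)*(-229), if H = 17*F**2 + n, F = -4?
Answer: 4544/9 ≈ 504.89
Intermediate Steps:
m(g) = -1
n = 35/9 (n = -110*(-1/55) + 17*(1/9) = 2 + 17/9 = 35/9 ≈ 3.8889)
H = 2483/9 (H = 17*(-4)**2 + 35/9 = 17*16 + 35/9 = 272 + 35/9 = 2483/9 ≈ 275.89)
H + m(21)*(-229) = 2483/9 - 1*(-229) = 2483/9 + 229 = 4544/9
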